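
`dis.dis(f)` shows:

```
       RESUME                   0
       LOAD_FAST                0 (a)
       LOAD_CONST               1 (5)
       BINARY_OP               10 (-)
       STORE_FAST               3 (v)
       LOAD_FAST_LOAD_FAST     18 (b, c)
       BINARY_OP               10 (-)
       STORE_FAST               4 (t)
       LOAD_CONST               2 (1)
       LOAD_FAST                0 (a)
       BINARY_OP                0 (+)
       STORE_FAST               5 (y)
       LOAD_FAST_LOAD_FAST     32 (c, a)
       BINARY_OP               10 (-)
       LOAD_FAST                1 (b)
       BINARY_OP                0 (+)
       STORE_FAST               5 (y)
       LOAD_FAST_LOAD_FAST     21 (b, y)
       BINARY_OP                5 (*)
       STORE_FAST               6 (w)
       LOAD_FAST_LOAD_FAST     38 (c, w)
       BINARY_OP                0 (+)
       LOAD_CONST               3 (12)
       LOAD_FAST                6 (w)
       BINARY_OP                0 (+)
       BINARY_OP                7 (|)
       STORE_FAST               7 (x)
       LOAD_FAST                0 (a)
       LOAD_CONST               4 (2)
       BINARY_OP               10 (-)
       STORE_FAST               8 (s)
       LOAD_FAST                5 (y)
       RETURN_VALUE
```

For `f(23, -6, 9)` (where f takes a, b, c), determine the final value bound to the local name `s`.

LOAD_FAST a → push 23. Stack: [23]
LOAD_CONST → push 5. Stack: [23, 5]
BINARY_OP - → 23 - 5 = 18. Stack: [18]
STORE_FAST v → v=18. Stack: []
LOAD_FAST_LOAD_FAST b,c → push -6,9. Stack: [-6, 9]
BINARY_OP - → -6 - 9 = -15. Stack: [-15]
STORE_FAST t → t=-15. Stack: []
LOAD_CONST → push 1. Stack: [1]
LOAD_FAST a → push 23. Stack: [1, 23]
BINARY_OP + → 1 + 23 = 24. Stack: [24]
STORE_FAST y → y=24. Stack: []
LOAD_FAST_LOAD_FAST c,a → push 9,23. Stack: [9, 23]
BINARY_OP - → 9 - 23 = -14. Stack: [-14]
LOAD_FAST b → push -6. Stack: [-14, -6]
BINARY_OP + → -14 + -6 = -20. Stack: [-20]
STORE_FAST y → y=-20. Stack: []
LOAD_FAST_LOAD_FAST b,y → push -6,-20. Stack: [-6, -20]
BINARY_OP * → -6 * -20 = 120. Stack: [120]
STORE_FAST w → w=120. Stack: []
LOAD_FAST_LOAD_FAST c,w → push 9,120. Stack: [9, 120]
BINARY_OP + → 9 + 120 = 129. Stack: [129]
LOAD_CONST → push 12. Stack: [129, 12]
LOAD_FAST w → push 120. Stack: [129, 12, 120]
BINARY_OP + → 12 + 120 = 132. Stack: [129, 132]
BINARY_OP | → 129 | 132 = 133. Stack: [133]
STORE_FAST x → x=133. Stack: []
LOAD_FAST a → push 23. Stack: [23]
LOAD_CONST → push 2. Stack: [23, 2]
BINARY_OP - → 23 - 2 = 21. Stack: [21]
STORE_FAST s → s=21. Stack: []
LOAD_FAST y → push -20. Stack: [-20]
RETURN_VALUE → return -20.

21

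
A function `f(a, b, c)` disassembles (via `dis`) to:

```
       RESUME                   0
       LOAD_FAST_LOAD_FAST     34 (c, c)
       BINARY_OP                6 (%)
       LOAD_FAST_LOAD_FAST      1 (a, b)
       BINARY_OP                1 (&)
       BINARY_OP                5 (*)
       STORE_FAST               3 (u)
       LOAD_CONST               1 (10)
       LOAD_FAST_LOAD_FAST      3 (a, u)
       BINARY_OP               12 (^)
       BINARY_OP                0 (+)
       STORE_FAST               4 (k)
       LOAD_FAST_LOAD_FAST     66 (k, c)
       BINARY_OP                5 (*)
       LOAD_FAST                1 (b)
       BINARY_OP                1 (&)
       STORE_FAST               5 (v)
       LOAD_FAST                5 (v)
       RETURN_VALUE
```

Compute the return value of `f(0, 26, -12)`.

8

LOAD_FAST_LOAD_FAST c,c → push -12,-12. Stack: [-12, -12]
BINARY_OP % → -12 % -12 = 0. Stack: [0]
LOAD_FAST_LOAD_FAST a,b → push 0,26. Stack: [0, 0, 26]
BINARY_OP & → 0 & 26 = 0. Stack: [0, 0]
BINARY_OP * → 0 * 0 = 0. Stack: [0]
STORE_FAST u → u=0. Stack: []
LOAD_CONST → push 10. Stack: [10]
LOAD_FAST_LOAD_FAST a,u → push 0,0. Stack: [10, 0, 0]
BINARY_OP ^ → 0 ^ 0 = 0. Stack: [10, 0]
BINARY_OP + → 10 + 0 = 10. Stack: [10]
STORE_FAST k → k=10. Stack: []
LOAD_FAST_LOAD_FAST k,c → push 10,-12. Stack: [10, -12]
BINARY_OP * → 10 * -12 = -120. Stack: [-120]
LOAD_FAST b → push 26. Stack: [-120, 26]
BINARY_OP & → -120 & 26 = 8. Stack: [8]
STORE_FAST v → v=8. Stack: []
LOAD_FAST v → push 8. Stack: [8]
RETURN_VALUE → return 8.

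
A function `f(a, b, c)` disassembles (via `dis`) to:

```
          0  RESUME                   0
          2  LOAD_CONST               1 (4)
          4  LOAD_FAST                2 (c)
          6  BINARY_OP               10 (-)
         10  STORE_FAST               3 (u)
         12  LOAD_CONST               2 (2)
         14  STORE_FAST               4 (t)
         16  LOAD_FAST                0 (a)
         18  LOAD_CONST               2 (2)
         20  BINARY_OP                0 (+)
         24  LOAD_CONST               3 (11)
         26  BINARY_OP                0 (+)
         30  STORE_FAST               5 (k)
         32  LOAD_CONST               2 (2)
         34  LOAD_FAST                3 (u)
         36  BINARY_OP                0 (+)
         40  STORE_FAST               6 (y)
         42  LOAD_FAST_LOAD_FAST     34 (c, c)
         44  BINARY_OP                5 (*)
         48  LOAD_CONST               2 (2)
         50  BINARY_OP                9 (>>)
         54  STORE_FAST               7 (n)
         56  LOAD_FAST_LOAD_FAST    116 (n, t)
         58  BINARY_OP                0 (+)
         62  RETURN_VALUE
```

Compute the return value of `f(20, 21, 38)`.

363

LOAD_CONST → push 4. Stack: [4]
LOAD_FAST c → push 38. Stack: [4, 38]
BINARY_OP - → 4 - 38 = -34. Stack: [-34]
STORE_FAST u → u=-34. Stack: []
LOAD_CONST → push 2. Stack: [2]
STORE_FAST t → t=2. Stack: []
LOAD_FAST a → push 20. Stack: [20]
LOAD_CONST → push 2. Stack: [20, 2]
BINARY_OP + → 20 + 2 = 22. Stack: [22]
LOAD_CONST → push 11. Stack: [22, 11]
BINARY_OP + → 22 + 11 = 33. Stack: [33]
STORE_FAST k → k=33. Stack: []
LOAD_CONST → push 2. Stack: [2]
LOAD_FAST u → push -34. Stack: [2, -34]
BINARY_OP + → 2 + -34 = -32. Stack: [-32]
STORE_FAST y → y=-32. Stack: []
LOAD_FAST_LOAD_FAST c,c → push 38,38. Stack: [38, 38]
BINARY_OP * → 38 * 38 = 1444. Stack: [1444]
LOAD_CONST → push 2. Stack: [1444, 2]
BINARY_OP >> → 1444 >> 2 = 361. Stack: [361]
STORE_FAST n → n=361. Stack: []
LOAD_FAST_LOAD_FAST n,t → push 361,2. Stack: [361, 2]
BINARY_OP + → 361 + 2 = 363. Stack: [363]
RETURN_VALUE → return 363.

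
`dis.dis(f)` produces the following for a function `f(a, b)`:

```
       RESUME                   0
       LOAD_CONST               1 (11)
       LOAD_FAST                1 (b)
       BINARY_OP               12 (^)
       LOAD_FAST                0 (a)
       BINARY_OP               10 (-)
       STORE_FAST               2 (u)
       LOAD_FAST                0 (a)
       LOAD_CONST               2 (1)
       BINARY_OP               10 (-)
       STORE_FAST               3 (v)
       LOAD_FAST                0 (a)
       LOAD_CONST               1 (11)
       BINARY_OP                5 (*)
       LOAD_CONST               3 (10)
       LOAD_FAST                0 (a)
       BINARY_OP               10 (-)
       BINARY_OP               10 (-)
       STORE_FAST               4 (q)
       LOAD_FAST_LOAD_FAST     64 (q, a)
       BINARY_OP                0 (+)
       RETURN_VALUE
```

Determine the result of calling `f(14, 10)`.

172

LOAD_CONST → push 11. Stack: [11]
LOAD_FAST b → push 10. Stack: [11, 10]
BINARY_OP ^ → 11 ^ 10 = 1. Stack: [1]
LOAD_FAST a → push 14. Stack: [1, 14]
BINARY_OP - → 1 - 14 = -13. Stack: [-13]
STORE_FAST u → u=-13. Stack: []
LOAD_FAST a → push 14. Stack: [14]
LOAD_CONST → push 1. Stack: [14, 1]
BINARY_OP - → 14 - 1 = 13. Stack: [13]
STORE_FAST v → v=13. Stack: []
LOAD_FAST a → push 14. Stack: [14]
LOAD_CONST → push 11. Stack: [14, 11]
BINARY_OP * → 14 * 11 = 154. Stack: [154]
LOAD_CONST → push 10. Stack: [154, 10]
LOAD_FAST a → push 14. Stack: [154, 10, 14]
BINARY_OP - → 10 - 14 = -4. Stack: [154, -4]
BINARY_OP - → 154 - -4 = 158. Stack: [158]
STORE_FAST q → q=158. Stack: []
LOAD_FAST_LOAD_FAST q,a → push 158,14. Stack: [158, 14]
BINARY_OP + → 158 + 14 = 172. Stack: [172]
RETURN_VALUE → return 172.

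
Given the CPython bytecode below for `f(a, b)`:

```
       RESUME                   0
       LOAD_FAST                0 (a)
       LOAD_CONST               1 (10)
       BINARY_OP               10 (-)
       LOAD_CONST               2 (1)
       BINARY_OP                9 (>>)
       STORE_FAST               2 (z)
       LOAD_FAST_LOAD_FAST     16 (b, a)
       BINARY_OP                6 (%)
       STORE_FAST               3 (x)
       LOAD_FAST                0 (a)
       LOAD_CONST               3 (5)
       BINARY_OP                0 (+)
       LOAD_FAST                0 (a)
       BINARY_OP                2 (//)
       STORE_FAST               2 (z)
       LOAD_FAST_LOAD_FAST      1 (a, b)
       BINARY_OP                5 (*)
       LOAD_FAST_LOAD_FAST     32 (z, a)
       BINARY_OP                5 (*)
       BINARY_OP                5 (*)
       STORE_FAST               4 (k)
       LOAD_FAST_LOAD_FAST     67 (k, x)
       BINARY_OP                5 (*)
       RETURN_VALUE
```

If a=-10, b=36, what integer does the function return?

LOAD_FAST a → push -10. Stack: [-10]
LOAD_CONST → push 10. Stack: [-10, 10]
BINARY_OP - → -10 - 10 = -20. Stack: [-20]
LOAD_CONST → push 1. Stack: [-20, 1]
BINARY_OP >> → -20 >> 1 = -10. Stack: [-10]
STORE_FAST z → z=-10. Stack: []
LOAD_FAST_LOAD_FAST b,a → push 36,-10. Stack: [36, -10]
BINARY_OP % → 36 % -10 = -4. Stack: [-4]
STORE_FAST x → x=-4. Stack: []
LOAD_FAST a → push -10. Stack: [-10]
LOAD_CONST → push 5. Stack: [-10, 5]
BINARY_OP + → -10 + 5 = -5. Stack: [-5]
LOAD_FAST a → push -10. Stack: [-5, -10]
BINARY_OP // → -5 // -10 = 0. Stack: [0]
STORE_FAST z → z=0. Stack: []
LOAD_FAST_LOAD_FAST a,b → push -10,36. Stack: [-10, 36]
BINARY_OP * → -10 * 36 = -360. Stack: [-360]
LOAD_FAST_LOAD_FAST z,a → push 0,-10. Stack: [-360, 0, -10]
BINARY_OP * → 0 * -10 = 0. Stack: [-360, 0]
BINARY_OP * → -360 * 0 = 0. Stack: [0]
STORE_FAST k → k=0. Stack: []
LOAD_FAST_LOAD_FAST k,x → push 0,-4. Stack: [0, -4]
BINARY_OP * → 0 * -4 = 0. Stack: [0]
RETURN_VALUE → return 0.

0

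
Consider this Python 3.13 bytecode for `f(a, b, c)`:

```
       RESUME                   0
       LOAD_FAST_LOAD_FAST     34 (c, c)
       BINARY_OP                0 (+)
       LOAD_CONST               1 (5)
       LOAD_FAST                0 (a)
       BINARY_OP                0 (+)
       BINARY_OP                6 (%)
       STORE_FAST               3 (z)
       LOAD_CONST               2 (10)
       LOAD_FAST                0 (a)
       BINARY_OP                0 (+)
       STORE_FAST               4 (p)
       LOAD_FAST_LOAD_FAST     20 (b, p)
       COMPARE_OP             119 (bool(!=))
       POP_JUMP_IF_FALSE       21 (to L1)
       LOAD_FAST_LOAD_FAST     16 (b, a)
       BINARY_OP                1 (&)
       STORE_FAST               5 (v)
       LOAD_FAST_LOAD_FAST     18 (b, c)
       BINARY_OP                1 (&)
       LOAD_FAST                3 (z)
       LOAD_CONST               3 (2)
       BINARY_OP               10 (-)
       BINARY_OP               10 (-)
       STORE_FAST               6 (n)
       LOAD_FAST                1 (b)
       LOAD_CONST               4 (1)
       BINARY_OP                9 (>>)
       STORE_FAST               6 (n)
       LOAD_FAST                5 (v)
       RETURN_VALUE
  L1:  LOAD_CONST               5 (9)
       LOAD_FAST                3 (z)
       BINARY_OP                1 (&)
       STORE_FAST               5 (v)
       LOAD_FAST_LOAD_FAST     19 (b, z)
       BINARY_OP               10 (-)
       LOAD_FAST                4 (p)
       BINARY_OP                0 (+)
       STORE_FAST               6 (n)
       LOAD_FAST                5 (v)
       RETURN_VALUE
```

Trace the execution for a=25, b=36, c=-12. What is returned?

0

LOAD_FAST_LOAD_FAST c,c → push -12,-12. Stack: [-12, -12]
BINARY_OP + → -12 + -12 = -24. Stack: [-24]
LOAD_CONST → push 5. Stack: [-24, 5]
LOAD_FAST a → push 25. Stack: [-24, 5, 25]
BINARY_OP + → 5 + 25 = 30. Stack: [-24, 30]
BINARY_OP % → -24 % 30 = 6. Stack: [6]
STORE_FAST z → z=6. Stack: []
LOAD_CONST → push 10. Stack: [10]
LOAD_FAST a → push 25. Stack: [10, 25]
BINARY_OP + → 10 + 25 = 35. Stack: [35]
STORE_FAST p → p=35. Stack: []
LOAD_FAST_LOAD_FAST b,p → push 36,35. Stack: [36, 35]
COMPARE_OP bool(!=) → 36 vs 35 = True. Stack: [True]
POP_JUMP_IF_FALSE → pop True; no jump. Stack: []
LOAD_FAST_LOAD_FAST b,a → push 36,25. Stack: [36, 25]
BINARY_OP & → 36 & 25 = 0. Stack: [0]
STORE_FAST v → v=0. Stack: []
LOAD_FAST_LOAD_FAST b,c → push 36,-12. Stack: [36, -12]
BINARY_OP & → 36 & -12 = 36. Stack: [36]
LOAD_FAST z → push 6. Stack: [36, 6]
LOAD_CONST → push 2. Stack: [36, 6, 2]
BINARY_OP - → 6 - 2 = 4. Stack: [36, 4]
BINARY_OP - → 36 - 4 = 32. Stack: [32]
STORE_FAST n → n=32. Stack: []
LOAD_FAST b → push 36. Stack: [36]
LOAD_CONST → push 1. Stack: [36, 1]
BINARY_OP >> → 36 >> 1 = 18. Stack: [18]
STORE_FAST n → n=18. Stack: []
LOAD_FAST v → push 0. Stack: [0]
RETURN_VALUE → return 0.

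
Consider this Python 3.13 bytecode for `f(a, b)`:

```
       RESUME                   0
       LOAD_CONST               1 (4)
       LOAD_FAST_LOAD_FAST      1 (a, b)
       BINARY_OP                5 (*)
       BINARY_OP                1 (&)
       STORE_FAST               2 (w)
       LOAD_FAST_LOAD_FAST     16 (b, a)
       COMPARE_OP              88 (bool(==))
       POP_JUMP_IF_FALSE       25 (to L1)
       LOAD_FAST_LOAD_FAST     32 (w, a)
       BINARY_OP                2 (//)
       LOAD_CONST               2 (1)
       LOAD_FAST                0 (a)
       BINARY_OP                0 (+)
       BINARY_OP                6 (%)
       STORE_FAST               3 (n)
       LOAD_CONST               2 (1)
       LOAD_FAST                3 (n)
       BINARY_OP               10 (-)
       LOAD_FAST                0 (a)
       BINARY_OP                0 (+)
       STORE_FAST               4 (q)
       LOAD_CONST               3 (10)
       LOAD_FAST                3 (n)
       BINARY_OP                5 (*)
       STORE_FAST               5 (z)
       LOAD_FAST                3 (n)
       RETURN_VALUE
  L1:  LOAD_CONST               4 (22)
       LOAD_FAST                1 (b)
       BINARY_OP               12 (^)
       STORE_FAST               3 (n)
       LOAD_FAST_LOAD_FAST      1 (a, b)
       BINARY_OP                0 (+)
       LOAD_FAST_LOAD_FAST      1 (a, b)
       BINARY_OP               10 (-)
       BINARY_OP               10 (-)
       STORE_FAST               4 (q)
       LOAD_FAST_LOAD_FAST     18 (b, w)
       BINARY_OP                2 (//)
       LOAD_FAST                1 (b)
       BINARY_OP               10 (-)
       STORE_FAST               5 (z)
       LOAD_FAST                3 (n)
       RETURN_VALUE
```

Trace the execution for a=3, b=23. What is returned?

LOAD_CONST → push 4. Stack: [4]
LOAD_FAST_LOAD_FAST a,b → push 3,23. Stack: [4, 3, 23]
BINARY_OP * → 3 * 23 = 69. Stack: [4, 69]
BINARY_OP & → 4 & 69 = 4. Stack: [4]
STORE_FAST w → w=4. Stack: []
LOAD_FAST_LOAD_FAST b,a → push 23,3. Stack: [23, 3]
COMPARE_OP bool(==) → 23 vs 3 = False. Stack: [False]
POP_JUMP_IF_FALSE → pop False; jump. Stack: []
LOAD_CONST → push 22. Stack: [22]
LOAD_FAST b → push 23. Stack: [22, 23]
BINARY_OP ^ → 22 ^ 23 = 1. Stack: [1]
STORE_FAST n → n=1. Stack: []
LOAD_FAST_LOAD_FAST a,b → push 3,23. Stack: [3, 23]
BINARY_OP + → 3 + 23 = 26. Stack: [26]
LOAD_FAST_LOAD_FAST a,b → push 3,23. Stack: [26, 3, 23]
BINARY_OP - → 3 - 23 = -20. Stack: [26, -20]
BINARY_OP - → 26 - -20 = 46. Stack: [46]
STORE_FAST q → q=46. Stack: []
LOAD_FAST_LOAD_FAST b,w → push 23,4. Stack: [23, 4]
BINARY_OP // → 23 // 4 = 5. Stack: [5]
LOAD_FAST b → push 23. Stack: [5, 23]
BINARY_OP - → 5 - 23 = -18. Stack: [-18]
STORE_FAST z → z=-18. Stack: []
LOAD_FAST n → push 1. Stack: [1]
RETURN_VALUE → return 1.

1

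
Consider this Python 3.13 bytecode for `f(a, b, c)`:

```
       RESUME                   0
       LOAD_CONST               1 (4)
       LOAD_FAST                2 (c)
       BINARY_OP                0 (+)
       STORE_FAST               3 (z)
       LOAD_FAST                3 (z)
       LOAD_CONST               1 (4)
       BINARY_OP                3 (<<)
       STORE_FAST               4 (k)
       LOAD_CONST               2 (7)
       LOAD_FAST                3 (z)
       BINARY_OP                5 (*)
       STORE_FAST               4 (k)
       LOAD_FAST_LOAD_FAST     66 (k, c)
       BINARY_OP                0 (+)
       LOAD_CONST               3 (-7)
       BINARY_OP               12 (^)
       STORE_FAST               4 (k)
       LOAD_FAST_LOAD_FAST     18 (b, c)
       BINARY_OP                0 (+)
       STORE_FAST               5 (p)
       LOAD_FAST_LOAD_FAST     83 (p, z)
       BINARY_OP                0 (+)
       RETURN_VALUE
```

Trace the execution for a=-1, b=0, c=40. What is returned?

84

LOAD_CONST → push 4. Stack: [4]
LOAD_FAST c → push 40. Stack: [4, 40]
BINARY_OP + → 4 + 40 = 44. Stack: [44]
STORE_FAST z → z=44. Stack: []
LOAD_FAST z → push 44. Stack: [44]
LOAD_CONST → push 4. Stack: [44, 4]
BINARY_OP << → 44 << 4 = 704. Stack: [704]
STORE_FAST k → k=704. Stack: []
LOAD_CONST → push 7. Stack: [7]
LOAD_FAST z → push 44. Stack: [7, 44]
BINARY_OP * → 7 * 44 = 308. Stack: [308]
STORE_FAST k → k=308. Stack: []
LOAD_FAST_LOAD_FAST k,c → push 308,40. Stack: [308, 40]
BINARY_OP + → 308 + 40 = 348. Stack: [348]
LOAD_CONST → push -7. Stack: [348, -7]
BINARY_OP ^ → 348 ^ -7 = -347. Stack: [-347]
STORE_FAST k → k=-347. Stack: []
LOAD_FAST_LOAD_FAST b,c → push 0,40. Stack: [0, 40]
BINARY_OP + → 0 + 40 = 40. Stack: [40]
STORE_FAST p → p=40. Stack: []
LOAD_FAST_LOAD_FAST p,z → push 40,44. Stack: [40, 44]
BINARY_OP + → 40 + 44 = 84. Stack: [84]
RETURN_VALUE → return 84.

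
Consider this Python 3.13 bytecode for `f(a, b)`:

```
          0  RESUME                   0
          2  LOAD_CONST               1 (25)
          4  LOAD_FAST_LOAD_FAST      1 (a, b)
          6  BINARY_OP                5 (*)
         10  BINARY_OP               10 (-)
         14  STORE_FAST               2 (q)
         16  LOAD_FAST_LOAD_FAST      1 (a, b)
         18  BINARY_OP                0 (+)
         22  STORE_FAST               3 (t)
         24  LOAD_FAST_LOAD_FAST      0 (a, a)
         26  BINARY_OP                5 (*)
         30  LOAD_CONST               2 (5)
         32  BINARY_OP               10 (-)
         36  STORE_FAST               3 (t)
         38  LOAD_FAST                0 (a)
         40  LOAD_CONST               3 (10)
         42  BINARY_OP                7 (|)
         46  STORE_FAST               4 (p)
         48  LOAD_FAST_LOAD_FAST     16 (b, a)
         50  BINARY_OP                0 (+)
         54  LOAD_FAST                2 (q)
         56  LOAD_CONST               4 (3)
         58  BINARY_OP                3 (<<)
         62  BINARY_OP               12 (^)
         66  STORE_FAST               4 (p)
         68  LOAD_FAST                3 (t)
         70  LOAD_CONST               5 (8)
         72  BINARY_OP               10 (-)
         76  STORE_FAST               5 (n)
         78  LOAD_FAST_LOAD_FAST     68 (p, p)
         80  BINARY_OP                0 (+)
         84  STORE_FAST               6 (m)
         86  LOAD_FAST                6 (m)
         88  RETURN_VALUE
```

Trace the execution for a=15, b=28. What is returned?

-6394

LOAD_CONST → push 25. Stack: [25]
LOAD_FAST_LOAD_FAST a,b → push 15,28. Stack: [25, 15, 28]
BINARY_OP * → 15 * 28 = 420. Stack: [25, 420]
BINARY_OP - → 25 - 420 = -395. Stack: [-395]
STORE_FAST q → q=-395. Stack: []
LOAD_FAST_LOAD_FAST a,b → push 15,28. Stack: [15, 28]
BINARY_OP + → 15 + 28 = 43. Stack: [43]
STORE_FAST t → t=43. Stack: []
LOAD_FAST_LOAD_FAST a,a → push 15,15. Stack: [15, 15]
BINARY_OP * → 15 * 15 = 225. Stack: [225]
LOAD_CONST → push 5. Stack: [225, 5]
BINARY_OP - → 225 - 5 = 220. Stack: [220]
STORE_FAST t → t=220. Stack: []
LOAD_FAST a → push 15. Stack: [15]
LOAD_CONST → push 10. Stack: [15, 10]
BINARY_OP | → 15 | 10 = 15. Stack: [15]
STORE_FAST p → p=15. Stack: []
LOAD_FAST_LOAD_FAST b,a → push 28,15. Stack: [28, 15]
BINARY_OP + → 28 + 15 = 43. Stack: [43]
LOAD_FAST q → push -395. Stack: [43, -395]
LOAD_CONST → push 3. Stack: [43, -395, 3]
BINARY_OP << → -395 << 3 = -3160. Stack: [43, -3160]
BINARY_OP ^ → 43 ^ -3160 = -3197. Stack: [-3197]
STORE_FAST p → p=-3197. Stack: []
LOAD_FAST t → push 220. Stack: [220]
LOAD_CONST → push 8. Stack: [220, 8]
BINARY_OP - → 220 - 8 = 212. Stack: [212]
STORE_FAST n → n=212. Stack: []
LOAD_FAST_LOAD_FAST p,p → push -3197,-3197. Stack: [-3197, -3197]
BINARY_OP + → -3197 + -3197 = -6394. Stack: [-6394]
STORE_FAST m → m=-6394. Stack: []
LOAD_FAST m → push -6394. Stack: [-6394]
RETURN_VALUE → return -6394.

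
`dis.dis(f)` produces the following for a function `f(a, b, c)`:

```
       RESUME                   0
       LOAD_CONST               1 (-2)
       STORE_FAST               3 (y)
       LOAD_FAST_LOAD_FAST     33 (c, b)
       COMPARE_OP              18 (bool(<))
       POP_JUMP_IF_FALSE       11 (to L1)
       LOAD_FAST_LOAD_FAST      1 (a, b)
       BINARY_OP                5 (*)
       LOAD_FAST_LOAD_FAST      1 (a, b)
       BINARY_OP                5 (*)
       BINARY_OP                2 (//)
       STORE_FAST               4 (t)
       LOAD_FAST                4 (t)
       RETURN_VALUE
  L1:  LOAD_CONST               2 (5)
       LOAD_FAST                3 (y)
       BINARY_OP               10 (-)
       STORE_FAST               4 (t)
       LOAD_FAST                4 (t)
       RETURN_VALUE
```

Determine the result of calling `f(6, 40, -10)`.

LOAD_CONST → push -2. Stack: [-2]
STORE_FAST y → y=-2. Stack: []
LOAD_FAST_LOAD_FAST c,b → push -10,40. Stack: [-10, 40]
COMPARE_OP bool(<) → -10 vs 40 = True. Stack: [True]
POP_JUMP_IF_FALSE → pop True; no jump. Stack: []
LOAD_FAST_LOAD_FAST a,b → push 6,40. Stack: [6, 40]
BINARY_OP * → 6 * 40 = 240. Stack: [240]
LOAD_FAST_LOAD_FAST a,b → push 6,40. Stack: [240, 6, 40]
BINARY_OP * → 6 * 40 = 240. Stack: [240, 240]
BINARY_OP // → 240 // 240 = 1. Stack: [1]
STORE_FAST t → t=1. Stack: []
LOAD_FAST t → push 1. Stack: [1]
RETURN_VALUE → return 1.

1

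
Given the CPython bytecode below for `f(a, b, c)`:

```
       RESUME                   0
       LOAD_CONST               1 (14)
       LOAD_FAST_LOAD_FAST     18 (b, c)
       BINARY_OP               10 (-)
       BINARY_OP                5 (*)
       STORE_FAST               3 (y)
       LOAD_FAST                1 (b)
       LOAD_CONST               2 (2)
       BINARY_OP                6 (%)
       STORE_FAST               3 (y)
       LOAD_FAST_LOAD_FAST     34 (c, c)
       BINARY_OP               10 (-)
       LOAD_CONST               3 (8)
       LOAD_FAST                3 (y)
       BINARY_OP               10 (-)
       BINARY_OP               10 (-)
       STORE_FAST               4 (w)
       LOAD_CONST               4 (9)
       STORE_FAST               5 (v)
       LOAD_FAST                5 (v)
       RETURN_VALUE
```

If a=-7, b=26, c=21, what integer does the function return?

LOAD_CONST → push 14. Stack: [14]
LOAD_FAST_LOAD_FAST b,c → push 26,21. Stack: [14, 26, 21]
BINARY_OP - → 26 - 21 = 5. Stack: [14, 5]
BINARY_OP * → 14 * 5 = 70. Stack: [70]
STORE_FAST y → y=70. Stack: []
LOAD_FAST b → push 26. Stack: [26]
LOAD_CONST → push 2. Stack: [26, 2]
BINARY_OP % → 26 % 2 = 0. Stack: [0]
STORE_FAST y → y=0. Stack: []
LOAD_FAST_LOAD_FAST c,c → push 21,21. Stack: [21, 21]
BINARY_OP - → 21 - 21 = 0. Stack: [0]
LOAD_CONST → push 8. Stack: [0, 8]
LOAD_FAST y → push 0. Stack: [0, 8, 0]
BINARY_OP - → 8 - 0 = 8. Stack: [0, 8]
BINARY_OP - → 0 - 8 = -8. Stack: [-8]
STORE_FAST w → w=-8. Stack: []
LOAD_CONST → push 9. Stack: [9]
STORE_FAST v → v=9. Stack: []
LOAD_FAST v → push 9. Stack: [9]
RETURN_VALUE → return 9.

9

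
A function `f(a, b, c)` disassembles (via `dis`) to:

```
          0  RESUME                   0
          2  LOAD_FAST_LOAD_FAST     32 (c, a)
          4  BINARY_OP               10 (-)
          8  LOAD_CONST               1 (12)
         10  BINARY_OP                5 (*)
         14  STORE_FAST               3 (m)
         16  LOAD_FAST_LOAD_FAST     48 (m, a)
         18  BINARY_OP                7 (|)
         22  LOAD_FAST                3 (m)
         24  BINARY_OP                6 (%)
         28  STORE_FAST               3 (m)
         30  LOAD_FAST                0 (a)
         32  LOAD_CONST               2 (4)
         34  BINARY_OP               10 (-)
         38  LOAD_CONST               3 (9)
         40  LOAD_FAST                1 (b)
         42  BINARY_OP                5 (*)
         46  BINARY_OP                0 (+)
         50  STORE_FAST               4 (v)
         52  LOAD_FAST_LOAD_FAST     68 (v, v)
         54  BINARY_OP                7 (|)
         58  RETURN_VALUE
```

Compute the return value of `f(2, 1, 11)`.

7

LOAD_FAST_LOAD_FAST c,a → push 11,2. Stack: [11, 2]
BINARY_OP - → 11 - 2 = 9. Stack: [9]
LOAD_CONST → push 12. Stack: [9, 12]
BINARY_OP * → 9 * 12 = 108. Stack: [108]
STORE_FAST m → m=108. Stack: []
LOAD_FAST_LOAD_FAST m,a → push 108,2. Stack: [108, 2]
BINARY_OP | → 108 | 2 = 110. Stack: [110]
LOAD_FAST m → push 108. Stack: [110, 108]
BINARY_OP % → 110 % 108 = 2. Stack: [2]
STORE_FAST m → m=2. Stack: []
LOAD_FAST a → push 2. Stack: [2]
LOAD_CONST → push 4. Stack: [2, 4]
BINARY_OP - → 2 - 4 = -2. Stack: [-2]
LOAD_CONST → push 9. Stack: [-2, 9]
LOAD_FAST b → push 1. Stack: [-2, 9, 1]
BINARY_OP * → 9 * 1 = 9. Stack: [-2, 9]
BINARY_OP + → -2 + 9 = 7. Stack: [7]
STORE_FAST v → v=7. Stack: []
LOAD_FAST_LOAD_FAST v,v → push 7,7. Stack: [7, 7]
BINARY_OP | → 7 | 7 = 7. Stack: [7]
RETURN_VALUE → return 7.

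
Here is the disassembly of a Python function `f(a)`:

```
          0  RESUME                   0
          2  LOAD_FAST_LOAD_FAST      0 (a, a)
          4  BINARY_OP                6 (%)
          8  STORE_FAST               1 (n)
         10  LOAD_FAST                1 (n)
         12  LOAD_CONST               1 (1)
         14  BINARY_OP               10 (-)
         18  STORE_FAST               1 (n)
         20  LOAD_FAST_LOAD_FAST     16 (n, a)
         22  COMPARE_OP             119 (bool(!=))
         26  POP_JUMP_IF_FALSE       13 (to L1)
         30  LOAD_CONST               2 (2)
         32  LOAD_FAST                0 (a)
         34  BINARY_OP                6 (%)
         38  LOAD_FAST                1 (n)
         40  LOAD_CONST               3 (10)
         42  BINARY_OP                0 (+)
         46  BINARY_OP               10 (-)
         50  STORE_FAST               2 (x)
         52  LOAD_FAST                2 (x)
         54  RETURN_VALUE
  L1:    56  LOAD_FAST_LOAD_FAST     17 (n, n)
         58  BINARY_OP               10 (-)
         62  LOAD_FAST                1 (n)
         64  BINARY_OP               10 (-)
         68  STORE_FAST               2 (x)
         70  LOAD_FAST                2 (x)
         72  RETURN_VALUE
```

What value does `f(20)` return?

-7

LOAD_FAST_LOAD_FAST a,a → push 20,20. Stack: [20, 20]
BINARY_OP % → 20 % 20 = 0. Stack: [0]
STORE_FAST n → n=0. Stack: []
LOAD_FAST n → push 0. Stack: [0]
LOAD_CONST → push 1. Stack: [0, 1]
BINARY_OP - → 0 - 1 = -1. Stack: [-1]
STORE_FAST n → n=-1. Stack: []
LOAD_FAST_LOAD_FAST n,a → push -1,20. Stack: [-1, 20]
COMPARE_OP bool(!=) → -1 vs 20 = True. Stack: [True]
POP_JUMP_IF_FALSE → pop True; no jump. Stack: []
LOAD_CONST → push 2. Stack: [2]
LOAD_FAST a → push 20. Stack: [2, 20]
BINARY_OP % → 2 % 20 = 2. Stack: [2]
LOAD_FAST n → push -1. Stack: [2, -1]
LOAD_CONST → push 10. Stack: [2, -1, 10]
BINARY_OP + → -1 + 10 = 9. Stack: [2, 9]
BINARY_OP - → 2 - 9 = -7. Stack: [-7]
STORE_FAST x → x=-7. Stack: []
LOAD_FAST x → push -7. Stack: [-7]
RETURN_VALUE → return -7.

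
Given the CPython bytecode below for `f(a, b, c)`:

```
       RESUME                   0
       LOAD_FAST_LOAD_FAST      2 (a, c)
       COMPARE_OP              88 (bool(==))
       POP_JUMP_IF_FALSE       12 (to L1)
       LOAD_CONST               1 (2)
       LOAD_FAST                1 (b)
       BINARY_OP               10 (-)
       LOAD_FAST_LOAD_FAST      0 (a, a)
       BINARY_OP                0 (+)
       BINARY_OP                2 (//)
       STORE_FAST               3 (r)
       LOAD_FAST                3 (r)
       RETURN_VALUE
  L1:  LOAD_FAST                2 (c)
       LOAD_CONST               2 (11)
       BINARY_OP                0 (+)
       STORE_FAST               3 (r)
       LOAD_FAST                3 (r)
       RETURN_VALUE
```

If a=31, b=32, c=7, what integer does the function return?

LOAD_FAST_LOAD_FAST a,c → push 31,7. Stack: [31, 7]
COMPARE_OP bool(==) → 31 vs 7 = False. Stack: [False]
POP_JUMP_IF_FALSE → pop False; jump. Stack: []
LOAD_FAST c → push 7. Stack: [7]
LOAD_CONST → push 11. Stack: [7, 11]
BINARY_OP + → 7 + 11 = 18. Stack: [18]
STORE_FAST r → r=18. Stack: []
LOAD_FAST r → push 18. Stack: [18]
RETURN_VALUE → return 18.

18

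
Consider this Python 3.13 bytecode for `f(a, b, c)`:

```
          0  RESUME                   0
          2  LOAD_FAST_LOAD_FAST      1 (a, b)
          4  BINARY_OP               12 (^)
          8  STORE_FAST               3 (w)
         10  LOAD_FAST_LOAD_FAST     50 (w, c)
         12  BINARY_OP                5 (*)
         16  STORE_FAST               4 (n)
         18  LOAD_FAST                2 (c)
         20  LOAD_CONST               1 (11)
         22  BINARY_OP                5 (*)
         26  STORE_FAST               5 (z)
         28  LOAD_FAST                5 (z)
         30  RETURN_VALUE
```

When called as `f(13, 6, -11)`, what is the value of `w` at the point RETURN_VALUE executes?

11

LOAD_FAST_LOAD_FAST a,b → push 13,6. Stack: [13, 6]
BINARY_OP ^ → 13 ^ 6 = 11. Stack: [11]
STORE_FAST w → w=11. Stack: []
LOAD_FAST_LOAD_FAST w,c → push 11,-11. Stack: [11, -11]
BINARY_OP * → 11 * -11 = -121. Stack: [-121]
STORE_FAST n → n=-121. Stack: []
LOAD_FAST c → push -11. Stack: [-11]
LOAD_CONST → push 11. Stack: [-11, 11]
BINARY_OP * → -11 * 11 = -121. Stack: [-121]
STORE_FAST z → z=-121. Stack: []
LOAD_FAST z → push -121. Stack: [-121]
RETURN_VALUE → return -121.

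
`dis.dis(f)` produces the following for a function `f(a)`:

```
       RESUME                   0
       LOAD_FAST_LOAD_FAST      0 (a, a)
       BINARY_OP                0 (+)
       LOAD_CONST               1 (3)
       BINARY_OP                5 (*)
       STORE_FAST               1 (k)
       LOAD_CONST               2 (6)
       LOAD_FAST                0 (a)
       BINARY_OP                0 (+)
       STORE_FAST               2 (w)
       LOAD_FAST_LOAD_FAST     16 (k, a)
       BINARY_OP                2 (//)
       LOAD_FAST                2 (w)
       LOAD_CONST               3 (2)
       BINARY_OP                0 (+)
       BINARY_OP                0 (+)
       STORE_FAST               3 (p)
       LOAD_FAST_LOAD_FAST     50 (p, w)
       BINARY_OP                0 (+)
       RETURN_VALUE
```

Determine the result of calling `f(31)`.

82

LOAD_FAST_LOAD_FAST a,a → push 31,31. Stack: [31, 31]
BINARY_OP + → 31 + 31 = 62. Stack: [62]
LOAD_CONST → push 3. Stack: [62, 3]
BINARY_OP * → 62 * 3 = 186. Stack: [186]
STORE_FAST k → k=186. Stack: []
LOAD_CONST → push 6. Stack: [6]
LOAD_FAST a → push 31. Stack: [6, 31]
BINARY_OP + → 6 + 31 = 37. Stack: [37]
STORE_FAST w → w=37. Stack: []
LOAD_FAST_LOAD_FAST k,a → push 186,31. Stack: [186, 31]
BINARY_OP // → 186 // 31 = 6. Stack: [6]
LOAD_FAST w → push 37. Stack: [6, 37]
LOAD_CONST → push 2. Stack: [6, 37, 2]
BINARY_OP + → 37 + 2 = 39. Stack: [6, 39]
BINARY_OP + → 6 + 39 = 45. Stack: [45]
STORE_FAST p → p=45. Stack: []
LOAD_FAST_LOAD_FAST p,w → push 45,37. Stack: [45, 37]
BINARY_OP + → 45 + 37 = 82. Stack: [82]
RETURN_VALUE → return 82.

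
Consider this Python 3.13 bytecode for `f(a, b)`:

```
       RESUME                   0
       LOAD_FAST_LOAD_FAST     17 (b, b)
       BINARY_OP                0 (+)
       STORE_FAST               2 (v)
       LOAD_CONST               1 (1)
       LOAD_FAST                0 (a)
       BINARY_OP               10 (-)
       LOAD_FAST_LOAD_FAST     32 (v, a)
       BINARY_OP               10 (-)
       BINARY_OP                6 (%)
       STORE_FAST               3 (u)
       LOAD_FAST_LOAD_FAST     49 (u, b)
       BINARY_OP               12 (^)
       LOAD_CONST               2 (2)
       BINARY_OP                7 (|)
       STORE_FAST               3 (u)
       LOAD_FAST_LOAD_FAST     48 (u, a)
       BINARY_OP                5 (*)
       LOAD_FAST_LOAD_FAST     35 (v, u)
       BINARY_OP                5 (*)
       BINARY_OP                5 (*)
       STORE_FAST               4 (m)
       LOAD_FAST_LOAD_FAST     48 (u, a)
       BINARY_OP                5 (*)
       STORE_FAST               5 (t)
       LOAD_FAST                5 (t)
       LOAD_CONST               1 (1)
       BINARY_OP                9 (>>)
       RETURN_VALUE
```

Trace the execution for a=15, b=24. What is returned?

82

LOAD_FAST_LOAD_FAST b,b → push 24,24. Stack: [24, 24]
BINARY_OP + → 24 + 24 = 48. Stack: [48]
STORE_FAST v → v=48. Stack: []
LOAD_CONST → push 1. Stack: [1]
LOAD_FAST a → push 15. Stack: [1, 15]
BINARY_OP - → 1 - 15 = -14. Stack: [-14]
LOAD_FAST_LOAD_FAST v,a → push 48,15. Stack: [-14, 48, 15]
BINARY_OP - → 48 - 15 = 33. Stack: [-14, 33]
BINARY_OP % → -14 % 33 = 19. Stack: [19]
STORE_FAST u → u=19. Stack: []
LOAD_FAST_LOAD_FAST u,b → push 19,24. Stack: [19, 24]
BINARY_OP ^ → 19 ^ 24 = 11. Stack: [11]
LOAD_CONST → push 2. Stack: [11, 2]
BINARY_OP | → 11 | 2 = 11. Stack: [11]
STORE_FAST u → u=11. Stack: []
LOAD_FAST_LOAD_FAST u,a → push 11,15. Stack: [11, 15]
BINARY_OP * → 11 * 15 = 165. Stack: [165]
LOAD_FAST_LOAD_FAST v,u → push 48,11. Stack: [165, 48, 11]
BINARY_OP * → 48 * 11 = 528. Stack: [165, 528]
BINARY_OP * → 165 * 528 = 87120. Stack: [87120]
STORE_FAST m → m=87120. Stack: []
LOAD_FAST_LOAD_FAST u,a → push 11,15. Stack: [11, 15]
BINARY_OP * → 11 * 15 = 165. Stack: [165]
STORE_FAST t → t=165. Stack: []
LOAD_FAST t → push 165. Stack: [165]
LOAD_CONST → push 1. Stack: [165, 1]
BINARY_OP >> → 165 >> 1 = 82. Stack: [82]
RETURN_VALUE → return 82.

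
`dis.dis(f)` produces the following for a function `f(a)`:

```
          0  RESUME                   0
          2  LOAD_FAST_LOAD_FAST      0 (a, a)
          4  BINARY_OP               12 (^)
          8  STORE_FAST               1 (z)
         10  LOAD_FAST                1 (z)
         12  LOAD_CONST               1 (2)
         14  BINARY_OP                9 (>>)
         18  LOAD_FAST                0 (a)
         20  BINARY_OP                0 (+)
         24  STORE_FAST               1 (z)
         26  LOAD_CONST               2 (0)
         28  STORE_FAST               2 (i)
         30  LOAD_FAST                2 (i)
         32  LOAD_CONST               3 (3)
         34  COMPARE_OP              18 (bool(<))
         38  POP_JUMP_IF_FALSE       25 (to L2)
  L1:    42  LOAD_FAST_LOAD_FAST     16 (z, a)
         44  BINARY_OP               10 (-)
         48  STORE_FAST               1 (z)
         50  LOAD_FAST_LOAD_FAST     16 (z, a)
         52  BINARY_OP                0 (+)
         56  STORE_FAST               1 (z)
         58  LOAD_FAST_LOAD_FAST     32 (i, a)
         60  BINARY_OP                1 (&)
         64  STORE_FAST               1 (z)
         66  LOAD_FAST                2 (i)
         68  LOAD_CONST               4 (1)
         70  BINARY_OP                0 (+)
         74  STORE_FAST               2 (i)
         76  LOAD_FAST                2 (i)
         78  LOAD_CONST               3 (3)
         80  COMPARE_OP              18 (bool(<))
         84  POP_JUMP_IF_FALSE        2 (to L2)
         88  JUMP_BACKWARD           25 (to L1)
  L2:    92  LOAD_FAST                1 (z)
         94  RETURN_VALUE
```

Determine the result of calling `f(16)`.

LOAD_FAST_LOAD_FAST a,a → push 16,16
BINARY_OP ^ → 16 ^ 16 = 0
STORE_FAST z → z=0
LOAD_FAST z → push 0
LOAD_CONST → push 2
BINARY_OP >> → 0 >> 2 = 0
LOAD_FAST a → push 16
BINARY_OP + → 0 + 16 = 16
STORE_FAST z → z=16
LOAD_CONST → push 0
STORE_FAST i → i=0
LOAD_FAST i → push 0
LOAD_CONST → push 3
COMPARE_OP bool(<) → 0 vs 3 = True
POP_JUMP_IF_FALSE → pop True; no jump
LOAD_FAST_LOAD_FAST z,a → push 16,16
BINARY_OP - → 16 - 16 = 0
STORE_FAST z → z=0
LOAD_FAST_LOAD_FAST z,a → push 0,16
BINARY_OP + → 0 + 16 = 16
STORE_FAST z → z=16
LOAD_FAST_LOAD_FAST i,a → push 0,16
BINARY_OP & → 0 & 16 = 0
STORE_FAST z → z=0
LOAD_FAST i → push 0
LOAD_CONST → push 1
BINARY_OP + → 0 + 1 = 1
STORE_FAST i → i=1
LOAD_FAST i → push 1
LOAD_CONST → push 3
COMPARE_OP bool(<) → 1 vs 3 = True
POP_JUMP_IF_FALSE → pop True; no jump
LOAD_FAST_LOAD_FAST z,a → push 0,16
BINARY_OP - → 0 - 16 = -16
STORE_FAST z → z=-16
LOAD_FAST_LOAD_FAST z,a → push -16,16
BINARY_OP + → -16 + 16 = 0
STORE_FAST z → z=0
LOAD_FAST_LOAD_FAST i,a → push 1,16
BINARY_OP & → 1 & 16 = 0
STORE_FAST z → z=0
LOAD_FAST i → push 1
LOAD_CONST → push 1
BINARY_OP + → 1 + 1 = 2
STORE_FAST i → i=2
LOAD_FAST i → push 2
LOAD_CONST → push 3
COMPARE_OP bool(<) → 2 vs 3 = True
POP_JUMP_IF_FALSE → pop True; no jump
LOAD_FAST_LOAD_FAST z,a → push 0,16
BINARY_OP - → 0 - 16 = -16
STORE_FAST z → z=-16
LOAD_FAST_LOAD_FAST z,a → push -16,16
BINARY_OP + → -16 + 16 = 0
STORE_FAST z → z=0
LOAD_FAST_LOAD_FAST i,a → push 2,16
BINARY_OP & → 2 & 16 = 0
STORE_FAST z → z=0
LOAD_FAST i → push 2
LOAD_CONST → push 1
BINARY_OP + → 2 + 1 = 3
STORE_FAST i → i=3
LOAD_FAST i → push 3
LOAD_CONST → push 3
COMPARE_OP bool(<) → 3 vs 3 = False
POP_JUMP_IF_FALSE → pop False; jump
LOAD_FAST z → push 0
RETURN_VALUE → return 0.

0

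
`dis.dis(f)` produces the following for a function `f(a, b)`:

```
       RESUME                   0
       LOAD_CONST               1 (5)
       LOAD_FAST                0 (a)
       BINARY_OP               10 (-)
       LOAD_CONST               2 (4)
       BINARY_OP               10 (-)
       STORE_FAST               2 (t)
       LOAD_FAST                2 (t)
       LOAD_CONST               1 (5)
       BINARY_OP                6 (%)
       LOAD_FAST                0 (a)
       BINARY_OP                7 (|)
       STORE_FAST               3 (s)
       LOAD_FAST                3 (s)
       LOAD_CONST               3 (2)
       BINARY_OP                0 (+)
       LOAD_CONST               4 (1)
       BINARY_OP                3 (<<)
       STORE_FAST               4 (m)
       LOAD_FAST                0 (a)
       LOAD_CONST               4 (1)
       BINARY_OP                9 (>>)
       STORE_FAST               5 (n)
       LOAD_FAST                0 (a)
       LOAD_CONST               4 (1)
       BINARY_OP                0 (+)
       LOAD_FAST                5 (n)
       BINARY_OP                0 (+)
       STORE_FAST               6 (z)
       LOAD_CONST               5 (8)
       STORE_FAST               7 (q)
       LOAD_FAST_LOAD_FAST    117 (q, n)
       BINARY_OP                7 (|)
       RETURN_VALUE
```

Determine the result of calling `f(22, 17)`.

11

LOAD_CONST → push 5. Stack: [5]
LOAD_FAST a → push 22. Stack: [5, 22]
BINARY_OP - → 5 - 22 = -17. Stack: [-17]
LOAD_CONST → push 4. Stack: [-17, 4]
BINARY_OP - → -17 - 4 = -21. Stack: [-21]
STORE_FAST t → t=-21. Stack: []
LOAD_FAST t → push -21. Stack: [-21]
LOAD_CONST → push 5. Stack: [-21, 5]
BINARY_OP % → -21 % 5 = 4. Stack: [4]
LOAD_FAST a → push 22. Stack: [4, 22]
BINARY_OP | → 4 | 22 = 22. Stack: [22]
STORE_FAST s → s=22. Stack: []
LOAD_FAST s → push 22. Stack: [22]
LOAD_CONST → push 2. Stack: [22, 2]
BINARY_OP + → 22 + 2 = 24. Stack: [24]
LOAD_CONST → push 1. Stack: [24, 1]
BINARY_OP << → 24 << 1 = 48. Stack: [48]
STORE_FAST m → m=48. Stack: []
LOAD_FAST a → push 22. Stack: [22]
LOAD_CONST → push 1. Stack: [22, 1]
BINARY_OP >> → 22 >> 1 = 11. Stack: [11]
STORE_FAST n → n=11. Stack: []
LOAD_FAST a → push 22. Stack: [22]
LOAD_CONST → push 1. Stack: [22, 1]
BINARY_OP + → 22 + 1 = 23. Stack: [23]
LOAD_FAST n → push 11. Stack: [23, 11]
BINARY_OP + → 23 + 11 = 34. Stack: [34]
STORE_FAST z → z=34. Stack: []
LOAD_CONST → push 8. Stack: [8]
STORE_FAST q → q=8. Stack: []
LOAD_FAST_LOAD_FAST q,n → push 8,11. Stack: [8, 11]
BINARY_OP | → 8 | 11 = 11. Stack: [11]
RETURN_VALUE → return 11.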